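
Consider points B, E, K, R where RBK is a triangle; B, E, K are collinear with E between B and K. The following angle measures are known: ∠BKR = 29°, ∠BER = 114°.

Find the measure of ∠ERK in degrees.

1. ∠EKR = 29°  [E on ray KB]
2. ∠KER = 66°  [linear pair at E on BK]
3. ∠ERK = 85°  [△REK]

∠ERK = 85°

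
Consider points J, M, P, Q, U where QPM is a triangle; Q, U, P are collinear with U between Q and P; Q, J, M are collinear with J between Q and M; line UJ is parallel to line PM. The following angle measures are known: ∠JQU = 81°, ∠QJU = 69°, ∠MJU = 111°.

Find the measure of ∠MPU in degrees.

1. ∠JUQ = 30°  [△QUJ]
2. ∠JUP = 150°  [linear pair at U on QP]
3. ∠MPU = 30°  [UJ∥PM, co-interior at P–U]

∠MPU = 30°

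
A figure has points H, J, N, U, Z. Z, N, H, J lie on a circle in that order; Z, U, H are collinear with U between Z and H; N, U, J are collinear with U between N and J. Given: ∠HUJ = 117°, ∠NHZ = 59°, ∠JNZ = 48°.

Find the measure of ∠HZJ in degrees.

1. ∠JUZ = 63°  [linear pair at U on ZH]
2. ∠NJZ = 59°  [same arc ZN]
3. ∠HZJ = 58°  [△ZUJ]

∠HZJ = 58°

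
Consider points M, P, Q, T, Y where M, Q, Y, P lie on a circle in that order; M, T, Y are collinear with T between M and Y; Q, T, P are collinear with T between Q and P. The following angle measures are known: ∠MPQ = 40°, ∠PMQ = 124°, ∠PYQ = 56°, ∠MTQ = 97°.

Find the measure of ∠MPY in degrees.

1. ∠MYQ = 40°  [same arc MQ]
2. ∠MQP = 16°  [△MQP]
3. ∠QMY = 67°  [△MTQ]
4. ∠MQY = 73°  [△MQY]
5. ∠MPY = 107°  [cyclic MQYP, opposite ∠Q+∠P]

∠MPY = 107°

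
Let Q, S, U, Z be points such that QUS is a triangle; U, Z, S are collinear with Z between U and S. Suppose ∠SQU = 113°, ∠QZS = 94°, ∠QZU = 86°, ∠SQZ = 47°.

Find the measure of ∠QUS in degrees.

1. ∠QSZ = 39°  [△QZS]
2. ∠QSU = 39°  [Z on ray SU]
3. ∠QUS = 28°  [△QUS]

∠QUS = 28°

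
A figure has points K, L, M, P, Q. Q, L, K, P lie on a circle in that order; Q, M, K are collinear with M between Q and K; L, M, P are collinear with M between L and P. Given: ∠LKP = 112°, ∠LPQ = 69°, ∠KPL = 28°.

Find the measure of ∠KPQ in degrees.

∠KPQ = 97°

1. ∠LQP = 68°  [cyclic QLKP, opposite ∠Q+∠K]
2. ∠KLP = 40°  [△LKP]
3. ∠PLQ = 43°  [△QLP]
4. ∠KQP = 40°  [same arc KP]
5. ∠PKQ = 43°  [same arc QP]
6. ∠KPQ = 97°  [△QKP]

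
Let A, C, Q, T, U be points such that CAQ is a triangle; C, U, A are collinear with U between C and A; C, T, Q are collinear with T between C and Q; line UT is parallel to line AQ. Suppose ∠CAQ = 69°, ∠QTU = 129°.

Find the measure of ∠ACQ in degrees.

∠ACQ = 60°

1. ∠CUT = 69°  [UT∥AQ, corresponding at U]
2. ∠CTU = 51°  [linear pair at T on CQ]
3. ∠TCU = 60°  [△CUT]
4. ∠ACQ = 60°  [U on CA, T on CQ]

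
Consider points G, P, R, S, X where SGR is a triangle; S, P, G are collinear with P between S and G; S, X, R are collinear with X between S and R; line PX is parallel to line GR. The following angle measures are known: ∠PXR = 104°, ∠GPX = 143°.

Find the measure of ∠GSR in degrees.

1. ∠PXS = 76°  [linear pair at X on SR]
2. ∠SPX = 37°  [linear pair at P on SG]
3. ∠PSX = 67°  [△SPX]
4. ∠GSR = 67°  [P on SG, X on SR]

∠GSR = 67°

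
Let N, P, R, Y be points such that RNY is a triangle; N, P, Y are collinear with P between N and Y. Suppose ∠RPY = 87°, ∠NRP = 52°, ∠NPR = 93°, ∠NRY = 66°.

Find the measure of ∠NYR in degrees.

∠NYR = 79°

1. ∠PNR = 35°  [△RNP]
2. ∠RNY = 35°  [P on ray NY]
3. ∠NYR = 79°  [△RNY]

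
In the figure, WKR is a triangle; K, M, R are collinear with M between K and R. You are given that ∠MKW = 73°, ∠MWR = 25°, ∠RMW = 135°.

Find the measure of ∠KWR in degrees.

1. ∠RKW = 73°  [M on ray KR]
2. ∠MRW = 20°  [△WMR]
3. ∠KRW = 20°  [M on ray RK]
4. ∠KWR = 87°  [△WKR]

∠KWR = 87°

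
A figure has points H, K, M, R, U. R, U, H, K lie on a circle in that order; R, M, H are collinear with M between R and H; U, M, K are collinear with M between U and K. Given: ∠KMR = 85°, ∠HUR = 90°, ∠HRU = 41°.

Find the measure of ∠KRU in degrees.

1. ∠HMU = 85°  [vertical angles at M]
2. ∠RHU = 49°  [△RUH]
3. ∠RMU = 95°  [linear pair at M on RH]
4. ∠RKU = 49°  [same arc RU]
5. ∠KUR = 44°  [△RMU]
6. ∠KRU = 87°  [△RUK]

∠KRU = 87°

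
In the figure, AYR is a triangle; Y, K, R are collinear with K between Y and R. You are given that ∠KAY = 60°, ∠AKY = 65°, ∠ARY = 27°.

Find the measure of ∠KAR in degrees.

∠KAR = 38°

1. ∠AKR = 115°  [linear pair at K on YR]
2. ∠ARK = 27°  [K on ray RY]
3. ∠KAR = 38°  [△AKR]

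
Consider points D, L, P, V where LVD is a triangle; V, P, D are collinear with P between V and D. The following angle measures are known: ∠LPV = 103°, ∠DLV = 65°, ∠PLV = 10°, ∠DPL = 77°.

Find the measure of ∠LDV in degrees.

1. ∠LVP = 67°  [△LVP]
2. ∠DVL = 67°  [P on ray VD]
3. ∠LDV = 48°  [△LVD]

∠LDV = 48°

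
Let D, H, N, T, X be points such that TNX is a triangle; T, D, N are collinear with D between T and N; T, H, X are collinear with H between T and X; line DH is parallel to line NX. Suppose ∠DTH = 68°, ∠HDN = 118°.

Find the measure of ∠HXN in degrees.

1. ∠HDT = 62°  [linear pair at D on TN]
2. ∠DHT = 50°  [△TDH]
3. ∠DHX = 130°  [linear pair at H on TX]
4. ∠HXN = 50°  [DH∥NX, co-interior at X–H]

∠HXN = 50°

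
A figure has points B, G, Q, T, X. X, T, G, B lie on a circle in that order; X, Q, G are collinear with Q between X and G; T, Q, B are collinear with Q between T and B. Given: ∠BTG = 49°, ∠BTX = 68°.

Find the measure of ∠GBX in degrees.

∠GBX = 63°

1. ∠BXG = 49°  [same arc GB]
2. ∠BGX = 68°  [same arc XB]
3. ∠GBX = 63°  [△XGB]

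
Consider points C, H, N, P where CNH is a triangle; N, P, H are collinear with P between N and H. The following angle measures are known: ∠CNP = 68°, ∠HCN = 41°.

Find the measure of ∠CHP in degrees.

∠CHP = 71°

1. ∠CNH = 68°  [P on ray NH]
2. ∠CHN = 71°  [△CNH]
3. ∠CHP = 71°  [P on ray HN]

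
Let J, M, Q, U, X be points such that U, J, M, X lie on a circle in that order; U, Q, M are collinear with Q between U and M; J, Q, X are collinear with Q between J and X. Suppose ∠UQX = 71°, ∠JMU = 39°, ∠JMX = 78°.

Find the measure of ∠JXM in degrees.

∠JXM = 32°

1. ∠JQM = 71°  [vertical angles at Q]
2. ∠MJX = 70°  [△JQM]
3. ∠JXM = 32°  [△JMX]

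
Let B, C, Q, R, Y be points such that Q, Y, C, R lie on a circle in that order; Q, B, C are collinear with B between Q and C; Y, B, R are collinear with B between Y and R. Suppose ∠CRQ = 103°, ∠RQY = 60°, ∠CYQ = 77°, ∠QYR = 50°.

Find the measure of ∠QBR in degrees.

1. ∠QRY = 70°  [△QYR]
2. ∠QCR = 50°  [same arc QR]
3. ∠CQR = 27°  [△QCR]
4. ∠QBR = 83°  [△QBR]

∠QBR = 83°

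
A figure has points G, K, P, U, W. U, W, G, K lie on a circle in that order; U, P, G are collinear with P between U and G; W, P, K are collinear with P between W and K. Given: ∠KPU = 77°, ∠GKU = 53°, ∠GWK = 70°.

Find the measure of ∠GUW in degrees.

∠GUW = 20°

1. ∠GPW = 77°  [vertical angles at P]
2. ∠GWU = 127°  [cyclic UWGK, opposite ∠W+∠K]
3. ∠UGW = 33°  [△WPG]
4. ∠GUW = 20°  [△UWG]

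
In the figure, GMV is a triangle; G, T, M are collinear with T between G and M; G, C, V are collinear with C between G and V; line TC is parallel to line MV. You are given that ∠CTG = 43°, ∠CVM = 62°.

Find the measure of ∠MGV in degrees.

1. ∠GMV = 43°  [TC∥MV, corresponding at T]
2. ∠GVM = 62°  [C on ray VG]
3. ∠MGV = 75°  [△GMV]

∠MGV = 75°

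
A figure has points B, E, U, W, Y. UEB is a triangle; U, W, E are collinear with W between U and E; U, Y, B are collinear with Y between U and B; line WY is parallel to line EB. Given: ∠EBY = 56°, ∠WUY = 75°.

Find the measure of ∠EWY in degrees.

∠EWY = 131°

1. ∠EBU = 56°  [Y on ray BU]
2. ∠BUE = 75°  [W on UE, Y on UB]
3. ∠BEU = 49°  [△UEB]
4. ∠UWY = 49°  [WY∥EB, corresponding at W]
5. ∠EWY = 131°  [linear pair at W on UE]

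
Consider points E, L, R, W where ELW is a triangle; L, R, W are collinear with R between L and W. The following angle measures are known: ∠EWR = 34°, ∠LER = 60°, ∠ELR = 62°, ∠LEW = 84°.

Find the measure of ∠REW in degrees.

∠REW = 24°

1. ∠ERL = 58°  [△ELR]
2. ∠ERW = 122°  [linear pair at R on LW]
3. ∠REW = 24°  [△ERW]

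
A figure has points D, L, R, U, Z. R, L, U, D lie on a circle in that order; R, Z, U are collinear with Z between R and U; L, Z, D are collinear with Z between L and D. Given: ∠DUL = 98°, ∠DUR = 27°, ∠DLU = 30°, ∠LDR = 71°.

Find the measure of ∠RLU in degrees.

∠RLU = 57°

1. ∠LDU = 52°  [△LUD]
2. ∠LUR = 71°  [same arc RL]
3. ∠LRU = 52°  [same arc LU]
4. ∠RLU = 57°  [△RLU]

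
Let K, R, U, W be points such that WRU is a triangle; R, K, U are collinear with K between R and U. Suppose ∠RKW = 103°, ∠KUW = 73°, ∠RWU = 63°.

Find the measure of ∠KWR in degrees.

1. ∠RUW = 73°  [K on ray UR]
2. ∠URW = 44°  [△WRU]
3. ∠KRW = 44°  [K on ray RU]
4. ∠KWR = 33°  [△WRK]

∠KWR = 33°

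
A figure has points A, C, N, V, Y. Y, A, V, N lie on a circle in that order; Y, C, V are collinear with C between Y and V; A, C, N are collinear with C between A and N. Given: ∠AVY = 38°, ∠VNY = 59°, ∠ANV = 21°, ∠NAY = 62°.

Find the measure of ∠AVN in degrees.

∠AVN = 100°

1. ∠ANY = 38°  [same arc YA]
2. ∠AYN = 80°  [△YAN]
3. ∠AVN = 100°  [cyclic YAVN, opposite ∠Y+∠V]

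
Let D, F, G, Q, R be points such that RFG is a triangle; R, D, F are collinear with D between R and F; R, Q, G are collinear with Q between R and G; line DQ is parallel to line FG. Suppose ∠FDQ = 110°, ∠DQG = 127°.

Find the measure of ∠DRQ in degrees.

1. ∠QDR = 70°  [linear pair at D on RF]
2. ∠DQR = 53°  [linear pair at Q on RG]
3. ∠DRQ = 57°  [△RDQ]

∠DRQ = 57°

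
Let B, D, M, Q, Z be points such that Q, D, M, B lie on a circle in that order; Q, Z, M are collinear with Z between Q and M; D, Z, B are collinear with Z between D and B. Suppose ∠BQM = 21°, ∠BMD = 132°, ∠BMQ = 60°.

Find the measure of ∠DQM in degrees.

1. ∠BDM = 21°  [same arc MB]
2. ∠DBM = 27°  [△DMB]
3. ∠DQM = 27°  [same arc DM]

∠DQM = 27°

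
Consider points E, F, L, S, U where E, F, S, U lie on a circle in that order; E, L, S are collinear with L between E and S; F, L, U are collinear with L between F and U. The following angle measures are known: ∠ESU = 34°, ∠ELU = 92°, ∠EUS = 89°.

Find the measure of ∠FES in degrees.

∠FES = 58°

1. ∠SEU = 57°  [△ESU]
2. ∠FLS = 92°  [vertical angles at L]
3. ∠EFS = 91°  [cyclic EFSU, opposite ∠F+∠U]
4. ∠SFU = 57°  [same arc SU]
5. ∠ESF = 31°  [△FLS]
6. ∠FES = 58°  [△EFS]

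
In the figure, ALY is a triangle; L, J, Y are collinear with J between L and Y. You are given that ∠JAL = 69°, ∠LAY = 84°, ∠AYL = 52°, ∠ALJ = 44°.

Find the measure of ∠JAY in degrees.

1. ∠AJL = 67°  [△ALJ]
2. ∠AYJ = 52°  [J on ray YL]
3. ∠AJY = 113°  [linear pair at J on LY]
4. ∠JAY = 15°  [△AJY]

∠JAY = 15°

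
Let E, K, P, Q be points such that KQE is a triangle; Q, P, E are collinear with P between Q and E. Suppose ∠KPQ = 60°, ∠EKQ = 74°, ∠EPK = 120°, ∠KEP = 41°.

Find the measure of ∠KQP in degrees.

∠KQP = 65°

1. ∠KEQ = 41°  [P on ray EQ]
2. ∠EQK = 65°  [△KQE]
3. ∠KQP = 65°  [P on ray QE]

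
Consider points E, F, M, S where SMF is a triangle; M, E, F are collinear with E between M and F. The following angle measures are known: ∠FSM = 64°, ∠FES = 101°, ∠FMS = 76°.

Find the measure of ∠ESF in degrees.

1. ∠MFS = 40°  [△SMF]
2. ∠EFS = 40°  [E on ray FM]
3. ∠ESF = 39°  [△SEF]

∠ESF = 39°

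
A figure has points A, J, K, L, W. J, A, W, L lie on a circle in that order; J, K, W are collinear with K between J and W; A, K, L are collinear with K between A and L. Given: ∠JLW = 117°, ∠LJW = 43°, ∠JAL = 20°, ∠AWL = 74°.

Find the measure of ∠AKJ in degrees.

∠AKJ = 97°

1. ∠JWL = 20°  [△JWL]
2. ∠LAW = 43°  [same arc WL]
3. ∠ALW = 63°  [△AWL]
4. ∠LKW = 97°  [△WKL]
5. ∠AKJ = 97°  [vertical angles at K]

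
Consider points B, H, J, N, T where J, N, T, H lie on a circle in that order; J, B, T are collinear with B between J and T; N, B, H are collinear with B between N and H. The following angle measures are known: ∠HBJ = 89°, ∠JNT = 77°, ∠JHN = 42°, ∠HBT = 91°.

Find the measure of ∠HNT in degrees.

∠HNT = 49°

1. ∠NBT = 89°  [vertical angles at B]
2. ∠JTN = 42°  [same arc JN]
3. ∠HNT = 49°  [△NBT]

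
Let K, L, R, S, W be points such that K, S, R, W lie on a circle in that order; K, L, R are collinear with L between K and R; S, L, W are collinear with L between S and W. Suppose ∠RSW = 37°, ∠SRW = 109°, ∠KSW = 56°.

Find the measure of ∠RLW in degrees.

∠RLW = 90°

1. ∠RWS = 34°  [△SRW]
2. ∠KRW = 56°  [same arc KW]
3. ∠RLW = 90°  [△RLW]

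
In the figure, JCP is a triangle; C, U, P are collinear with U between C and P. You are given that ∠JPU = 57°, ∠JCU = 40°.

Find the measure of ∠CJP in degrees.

∠CJP = 83°

1. ∠CPJ = 57°  [U on ray PC]
2. ∠JCP = 40°  [U on ray CP]
3. ∠CJP = 83°  [△JCP]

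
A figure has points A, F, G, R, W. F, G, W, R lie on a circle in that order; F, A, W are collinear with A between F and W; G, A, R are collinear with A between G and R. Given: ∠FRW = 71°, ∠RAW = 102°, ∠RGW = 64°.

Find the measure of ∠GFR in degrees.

∠GFR = 97°

1. ∠FAR = 78°  [linear pair at A on FW]
2. ∠RFW = 64°  [same arc WR]
3. ∠FRG = 38°  [△FAR]
4. ∠FWR = 45°  [△FWR]
5. ∠FGR = 45°  [same arc FR]
6. ∠GFR = 97°  [△FGR]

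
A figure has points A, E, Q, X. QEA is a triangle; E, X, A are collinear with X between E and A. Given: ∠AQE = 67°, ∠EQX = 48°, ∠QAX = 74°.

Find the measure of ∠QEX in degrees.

∠QEX = 39°

1. ∠EAQ = 74°  [X on ray AE]
2. ∠AEQ = 39°  [△QEA]
3. ∠QEX = 39°  [X on ray EA]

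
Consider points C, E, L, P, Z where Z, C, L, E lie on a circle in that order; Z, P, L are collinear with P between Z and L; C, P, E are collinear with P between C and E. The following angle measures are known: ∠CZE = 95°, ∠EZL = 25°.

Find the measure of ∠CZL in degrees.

∠CZL = 70°

1. ∠CLE = 85°  [cyclic ZCLE, opposite ∠Z+∠L]
2. ∠ECL = 25°  [same arc LE]
3. ∠CEL = 70°  [△CLE]
4. ∠CZL = 70°  [same arc CL]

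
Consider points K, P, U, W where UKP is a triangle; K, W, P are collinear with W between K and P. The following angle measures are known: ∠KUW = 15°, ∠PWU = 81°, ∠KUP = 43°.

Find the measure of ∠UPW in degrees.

∠UPW = 71°

1. ∠KWU = 99°  [linear pair at W on KP]
2. ∠UKW = 66°  [△UKW]
3. ∠PKU = 66°  [W on ray KP]
4. ∠KPU = 71°  [△UKP]
5. ∠UPW = 71°  [W on ray PK]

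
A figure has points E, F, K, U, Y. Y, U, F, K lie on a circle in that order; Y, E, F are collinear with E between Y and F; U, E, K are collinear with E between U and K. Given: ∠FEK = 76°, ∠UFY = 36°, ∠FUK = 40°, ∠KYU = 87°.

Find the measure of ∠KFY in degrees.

∠KFY = 57°

1. ∠UKY = 36°  [same arc YU]
2. ∠KUY = 57°  [△YUK]
3. ∠KFY = 57°  [same arc YK]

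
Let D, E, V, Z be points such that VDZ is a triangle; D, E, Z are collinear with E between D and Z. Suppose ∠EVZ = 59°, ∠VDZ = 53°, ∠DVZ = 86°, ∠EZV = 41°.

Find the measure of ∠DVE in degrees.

∠DVE = 27°

1. ∠VEZ = 80°  [△VEZ]
2. ∠EDV = 53°  [E on ray DZ]
3. ∠DEV = 100°  [linear pair at E on DZ]
4. ∠DVE = 27°  [△VDE]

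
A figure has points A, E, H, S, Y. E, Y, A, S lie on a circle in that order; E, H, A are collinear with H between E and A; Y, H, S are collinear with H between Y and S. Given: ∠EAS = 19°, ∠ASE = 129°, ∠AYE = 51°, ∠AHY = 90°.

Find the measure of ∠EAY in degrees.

∠EAY = 58°

1. ∠EYS = 19°  [same arc ES]
2. ∠EHY = 90°  [linear pair at H on EA]
3. ∠AEY = 71°  [△EHY]
4. ∠EAY = 58°  [△EYA]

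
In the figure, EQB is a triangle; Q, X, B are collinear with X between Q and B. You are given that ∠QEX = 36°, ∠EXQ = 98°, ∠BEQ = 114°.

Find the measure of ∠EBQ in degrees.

∠EBQ = 20°

1. ∠EQX = 46°  [△EQX]
2. ∠BQE = 46°  [X on ray QB]
3. ∠EBQ = 20°  [△EQB]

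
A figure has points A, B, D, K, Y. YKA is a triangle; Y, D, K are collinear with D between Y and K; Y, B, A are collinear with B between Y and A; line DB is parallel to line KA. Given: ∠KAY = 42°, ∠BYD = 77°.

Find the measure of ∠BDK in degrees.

1. ∠DBY = 42°  [DB∥KA, corresponding at B]
2. ∠BDY = 61°  [△YDB]
3. ∠BDK = 119°  [linear pair at D on YK]

∠BDK = 119°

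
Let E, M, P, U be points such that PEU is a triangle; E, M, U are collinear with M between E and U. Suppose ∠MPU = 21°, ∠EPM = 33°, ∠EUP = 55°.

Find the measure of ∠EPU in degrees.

∠EPU = 54°

1. ∠MUP = 55°  [M on ray UE]
2. ∠PMU = 104°  [△PMU]
3. ∠EMP = 76°  [linear pair at M on EU]
4. ∠MEP = 71°  [△PEM]
5. ∠PEU = 71°  [M on ray EU]
6. ∠EPU = 54°  [△PEU]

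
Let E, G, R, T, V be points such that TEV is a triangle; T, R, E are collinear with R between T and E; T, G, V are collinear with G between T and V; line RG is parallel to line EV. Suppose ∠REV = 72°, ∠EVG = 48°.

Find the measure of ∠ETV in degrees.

∠ETV = 60°

1. ∠TEV = 72°  [R on ray ET]
2. ∠EVT = 48°  [G on ray VT]
3. ∠ETV = 60°  [△TEV]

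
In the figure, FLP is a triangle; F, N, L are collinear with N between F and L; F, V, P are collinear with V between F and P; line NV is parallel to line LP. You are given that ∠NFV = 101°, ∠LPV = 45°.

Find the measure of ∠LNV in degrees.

∠LNV = 146°

1. ∠LFP = 101°  [N on FL, V on FP]
2. ∠FPL = 45°  [V on ray PF]
3. ∠FLP = 34°  [△FLP]
4. ∠FNV = 34°  [NV∥LP, corresponding at N]
5. ∠LNV = 146°  [linear pair at N on FL]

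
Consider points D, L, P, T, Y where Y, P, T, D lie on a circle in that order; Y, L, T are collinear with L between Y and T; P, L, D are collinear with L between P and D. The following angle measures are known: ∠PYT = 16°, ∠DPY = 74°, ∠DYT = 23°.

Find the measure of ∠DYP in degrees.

1. ∠PDT = 16°  [same arc PT]
2. ∠DPT = 23°  [same arc TD]
3. ∠DTP = 141°  [△PTD]
4. ∠DYP = 39°  [cyclic YPTD, opposite ∠Y+∠T]

∠DYP = 39°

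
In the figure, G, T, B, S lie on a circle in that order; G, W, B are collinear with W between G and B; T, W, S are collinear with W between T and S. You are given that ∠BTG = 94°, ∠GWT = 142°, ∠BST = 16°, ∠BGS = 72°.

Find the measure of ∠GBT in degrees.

∠GBT = 70°

1. ∠BWT = 38°  [linear pair at W on GB]
2. ∠BTS = 72°  [same arc BS]
3. ∠GBT = 70°  [△TWB]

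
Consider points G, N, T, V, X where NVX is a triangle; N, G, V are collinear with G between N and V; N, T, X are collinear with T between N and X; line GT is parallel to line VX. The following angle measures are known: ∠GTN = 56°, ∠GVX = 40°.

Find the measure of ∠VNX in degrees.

1. ∠NXV = 56°  [GT∥VX, corresponding at T]
2. ∠NVX = 40°  [G on ray VN]
3. ∠VNX = 84°  [△NVX]

∠VNX = 84°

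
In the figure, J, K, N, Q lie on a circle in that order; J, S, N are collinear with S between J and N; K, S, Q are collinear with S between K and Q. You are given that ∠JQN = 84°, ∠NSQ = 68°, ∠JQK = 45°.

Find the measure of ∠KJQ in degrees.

∠KJQ = 62°

1. ∠JKN = 96°  [cyclic JKNQ, opposite ∠K+∠Q]
2. ∠JSK = 68°  [vertical angles at S]
3. ∠JNK = 45°  [same arc JK]
4. ∠KJN = 39°  [△JKN]
5. ∠JKQ = 73°  [△JSK]
6. ∠KJQ = 62°  [△JKQ]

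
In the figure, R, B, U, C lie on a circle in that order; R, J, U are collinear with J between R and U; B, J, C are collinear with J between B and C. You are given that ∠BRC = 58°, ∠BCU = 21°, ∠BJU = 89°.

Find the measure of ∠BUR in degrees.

∠BUR = 54°

1. ∠BUC = 122°  [cyclic RBUC, opposite ∠R+∠U]
2. ∠CBU = 37°  [△BUC]
3. ∠BUR = 54°  [△BJU]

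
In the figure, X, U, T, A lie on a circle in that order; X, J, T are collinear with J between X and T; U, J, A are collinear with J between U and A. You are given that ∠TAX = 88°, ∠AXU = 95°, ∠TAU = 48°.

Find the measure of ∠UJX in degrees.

∠UJX = 87°

1. ∠TUX = 92°  [cyclic XUTA, opposite ∠U+∠A]
2. ∠ATU = 85°  [cyclic XUTA, opposite ∠X+∠T]
3. ∠TXU = 48°  [same arc UT]
4. ∠AUT = 47°  [△UTA]
5. ∠UTX = 40°  [△XUT]
6. ∠TJU = 93°  [△UJT]
7. ∠UJX = 87°  [linear pair at J on XT]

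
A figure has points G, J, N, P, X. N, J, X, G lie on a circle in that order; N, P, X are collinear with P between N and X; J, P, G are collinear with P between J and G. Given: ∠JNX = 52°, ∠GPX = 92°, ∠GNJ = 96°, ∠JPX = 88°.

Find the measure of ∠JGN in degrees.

∠JGN = 48°

1. ∠JPN = 92°  [vertical angles at P]
2. ∠GJN = 36°  [△NPJ]
3. ∠JGN = 48°  [△NJG]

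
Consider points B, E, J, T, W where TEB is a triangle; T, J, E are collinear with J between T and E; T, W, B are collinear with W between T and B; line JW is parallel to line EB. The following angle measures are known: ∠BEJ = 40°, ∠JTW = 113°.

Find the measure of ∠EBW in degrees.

∠EBW = 27°

1. ∠BET = 40°  [J on ray ET]
2. ∠BTE = 113°  [J on TE, W on TB]
3. ∠EBT = 27°  [△TEB]
4. ∠EBW = 27°  [W on ray BT]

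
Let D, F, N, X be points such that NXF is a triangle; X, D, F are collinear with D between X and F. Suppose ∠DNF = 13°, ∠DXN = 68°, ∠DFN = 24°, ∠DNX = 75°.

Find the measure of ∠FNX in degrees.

1. ∠FXN = 68°  [D on ray XF]
2. ∠NFX = 24°  [D on ray FX]
3. ∠FNX = 88°  [△NXF]

∠FNX = 88°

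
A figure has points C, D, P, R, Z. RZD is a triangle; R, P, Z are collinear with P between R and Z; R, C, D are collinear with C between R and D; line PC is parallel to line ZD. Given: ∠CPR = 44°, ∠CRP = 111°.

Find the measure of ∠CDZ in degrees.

∠CDZ = 25°

1. ∠PCR = 25°  [△RPC]
2. ∠DCP = 155°  [linear pair at C on RD]
3. ∠CDZ = 25°  [PC∥ZD, co-interior at D–C]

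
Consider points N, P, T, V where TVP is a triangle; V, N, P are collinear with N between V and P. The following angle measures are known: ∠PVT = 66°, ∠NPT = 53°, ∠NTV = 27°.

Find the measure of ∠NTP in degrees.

1. ∠NVT = 66°  [N on ray VP]
2. ∠TNV = 87°  [△TVN]
3. ∠PNT = 93°  [linear pair at N on VP]
4. ∠NTP = 34°  [△TNP]

∠NTP = 34°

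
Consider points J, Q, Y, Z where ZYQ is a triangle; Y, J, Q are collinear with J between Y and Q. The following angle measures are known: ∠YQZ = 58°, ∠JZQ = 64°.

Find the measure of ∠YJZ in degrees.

∠YJZ = 122°

1. ∠JQZ = 58°  [J on ray QY]
2. ∠QJZ = 58°  [△ZJQ]
3. ∠YJZ = 122°  [linear pair at J on YQ]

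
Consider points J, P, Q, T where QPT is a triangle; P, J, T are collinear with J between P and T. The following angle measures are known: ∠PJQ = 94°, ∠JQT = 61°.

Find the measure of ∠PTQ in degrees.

∠PTQ = 33°

1. ∠QJT = 86°  [linear pair at J on PT]
2. ∠JTQ = 33°  [△QJT]
3. ∠PTQ = 33°  [J on ray TP]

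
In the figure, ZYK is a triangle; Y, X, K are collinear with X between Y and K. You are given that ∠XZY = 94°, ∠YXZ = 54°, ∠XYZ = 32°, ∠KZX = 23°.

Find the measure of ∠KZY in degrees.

∠KZY = 117°

1. ∠KXZ = 126°  [linear pair at X on YK]
2. ∠KYZ = 32°  [X on ray YK]
3. ∠XKZ = 31°  [△ZXK]
4. ∠YKZ = 31°  [X on ray KY]
5. ∠KZY = 117°  [△ZYK]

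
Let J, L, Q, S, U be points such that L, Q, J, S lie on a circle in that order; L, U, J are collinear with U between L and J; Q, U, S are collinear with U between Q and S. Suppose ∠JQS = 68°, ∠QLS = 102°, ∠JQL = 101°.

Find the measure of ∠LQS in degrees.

1. ∠JLS = 68°  [same arc JS]
2. ∠JSL = 79°  [cyclic LQJS, opposite ∠Q+∠S]
3. ∠LJS = 33°  [△LJS]
4. ∠LQS = 33°  [same arc LS]

∠LQS = 33°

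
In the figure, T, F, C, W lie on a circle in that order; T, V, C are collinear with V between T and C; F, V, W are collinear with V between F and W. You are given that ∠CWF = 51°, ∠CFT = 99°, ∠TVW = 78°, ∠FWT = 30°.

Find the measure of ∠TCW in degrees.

1. ∠CWT = 81°  [cyclic TFCW, opposite ∠F+∠W]
2. ∠CTW = 72°  [△TVW]
3. ∠TCW = 27°  [△TCW]

∠TCW = 27°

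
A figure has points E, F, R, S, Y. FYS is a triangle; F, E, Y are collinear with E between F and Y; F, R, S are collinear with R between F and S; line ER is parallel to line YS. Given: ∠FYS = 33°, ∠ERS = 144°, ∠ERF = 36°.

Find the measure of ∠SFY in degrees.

1. ∠FER = 33°  [ER∥YS, corresponding at E]
2. ∠EFR = 111°  [△FER]
3. ∠SFY = 111°  [E on FY, R on FS]

∠SFY = 111°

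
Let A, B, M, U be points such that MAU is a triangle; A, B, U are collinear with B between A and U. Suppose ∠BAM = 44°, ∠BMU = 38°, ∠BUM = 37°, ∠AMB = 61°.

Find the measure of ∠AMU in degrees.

1. ∠MAU = 44°  [B on ray AU]
2. ∠AUM = 37°  [B on ray UA]
3. ∠AMU = 99°  [△MAU]

∠AMU = 99°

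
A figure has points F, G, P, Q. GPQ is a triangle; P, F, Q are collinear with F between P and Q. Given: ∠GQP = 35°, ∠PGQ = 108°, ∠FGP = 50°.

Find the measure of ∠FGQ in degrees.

∠FGQ = 58°

1. ∠GPQ = 37°  [△GPQ]
2. ∠FQG = 35°  [F on ray QP]
3. ∠FPG = 37°  [F on ray PQ]
4. ∠GFP = 93°  [△GPF]
5. ∠GFQ = 87°  [linear pair at F on PQ]
6. ∠FGQ = 58°  [△GFQ]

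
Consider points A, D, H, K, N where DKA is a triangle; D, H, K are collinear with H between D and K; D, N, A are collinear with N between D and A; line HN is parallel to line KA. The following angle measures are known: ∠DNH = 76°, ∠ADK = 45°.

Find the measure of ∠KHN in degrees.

1. ∠DAK = 76°  [HN∥KA, corresponding at N]
2. ∠AKD = 59°  [△DKA]
3. ∠DHN = 59°  [HN∥KA, corresponding at H]
4. ∠KHN = 121°  [linear pair at H on DK]

∠KHN = 121°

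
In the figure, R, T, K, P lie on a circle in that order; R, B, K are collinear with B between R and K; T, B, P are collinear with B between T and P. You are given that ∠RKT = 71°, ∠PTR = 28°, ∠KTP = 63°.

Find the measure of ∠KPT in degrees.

∠KPT = 18°

1. ∠RPT = 71°  [same arc RT]
2. ∠PRT = 81°  [△RTP]
3. ∠PKT = 99°  [cyclic RTKP, opposite ∠R+∠K]
4. ∠KPT = 18°  [△TKP]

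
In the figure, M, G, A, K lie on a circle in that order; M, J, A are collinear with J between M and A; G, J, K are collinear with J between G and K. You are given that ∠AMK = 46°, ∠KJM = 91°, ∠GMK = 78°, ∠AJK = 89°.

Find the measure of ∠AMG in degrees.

∠AMG = 32°

1. ∠GKM = 43°  [△MJK]
2. ∠KGM = 59°  [△MGK]
3. ∠GJM = 89°  [vertical angles at J]
4. ∠AMG = 32°  [△MJG]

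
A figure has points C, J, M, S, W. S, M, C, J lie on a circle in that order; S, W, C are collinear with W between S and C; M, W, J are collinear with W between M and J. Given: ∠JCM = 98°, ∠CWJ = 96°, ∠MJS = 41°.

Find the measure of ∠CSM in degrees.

∠CSM = 27°

1. ∠JSM = 82°  [cyclic SMCJ, opposite ∠S+∠C]
2. ∠MWS = 96°  [vertical angles at W]
3. ∠JMS = 57°  [△SMJ]
4. ∠CSM = 27°  [△SWM]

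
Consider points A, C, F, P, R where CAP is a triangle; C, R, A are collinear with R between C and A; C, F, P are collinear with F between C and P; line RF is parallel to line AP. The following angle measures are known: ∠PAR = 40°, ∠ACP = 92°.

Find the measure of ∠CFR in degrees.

1. ∠CAP = 40°  [R on ray AC]
2. ∠APC = 48°  [△CAP]
3. ∠CFR = 48°  [RF∥AP, corresponding at F]

∠CFR = 48°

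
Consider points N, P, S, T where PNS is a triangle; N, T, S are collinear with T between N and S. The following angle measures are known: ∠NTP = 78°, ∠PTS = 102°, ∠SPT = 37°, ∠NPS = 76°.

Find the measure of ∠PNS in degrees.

1. ∠PST = 41°  [△PTS]
2. ∠NSP = 41°  [T on ray SN]
3. ∠PNS = 63°  [△PNS]

∠PNS = 63°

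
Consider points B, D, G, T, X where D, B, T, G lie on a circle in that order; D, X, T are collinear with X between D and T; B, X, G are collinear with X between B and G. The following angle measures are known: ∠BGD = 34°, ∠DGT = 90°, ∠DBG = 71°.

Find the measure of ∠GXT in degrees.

1. ∠BTD = 34°  [same arc DB]
2. ∠DBT = 90°  [cyclic DBTG, opposite ∠B+∠G]
3. ∠DTG = 71°  [same arc DG]
4. ∠BDT = 56°  [△DBT]
5. ∠BGT = 56°  [same arc BT]
6. ∠GXT = 53°  [△TXG]

∠GXT = 53°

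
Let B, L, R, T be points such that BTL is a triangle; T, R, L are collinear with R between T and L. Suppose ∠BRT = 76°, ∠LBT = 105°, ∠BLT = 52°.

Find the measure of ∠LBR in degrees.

∠LBR = 24°

1. ∠BRL = 104°  [linear pair at R on TL]
2. ∠BLR = 52°  [R on ray LT]
3. ∠LBR = 24°  [△BRL]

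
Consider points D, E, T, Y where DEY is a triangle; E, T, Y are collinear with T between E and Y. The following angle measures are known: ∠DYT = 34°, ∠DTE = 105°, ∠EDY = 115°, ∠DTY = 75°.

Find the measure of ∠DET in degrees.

∠DET = 31°

1. ∠DYE = 34°  [T on ray YE]
2. ∠DEY = 31°  [△DEY]
3. ∠DET = 31°  [T on ray EY]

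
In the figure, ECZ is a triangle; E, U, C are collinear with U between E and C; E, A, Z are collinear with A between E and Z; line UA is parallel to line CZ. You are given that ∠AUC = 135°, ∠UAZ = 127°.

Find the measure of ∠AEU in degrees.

∠AEU = 82°

1. ∠AUE = 45°  [linear pair at U on EC]
2. ∠EAU = 53°  [linear pair at A on EZ]
3. ∠AEU = 82°  [△EUA]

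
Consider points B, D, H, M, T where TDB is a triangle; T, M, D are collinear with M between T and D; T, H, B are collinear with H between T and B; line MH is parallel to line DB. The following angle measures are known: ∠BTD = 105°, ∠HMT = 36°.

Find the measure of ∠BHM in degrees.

1. ∠HTM = 105°  [M on TD, H on TB]
2. ∠MHT = 39°  [△TMH]
3. ∠BHM = 141°  [linear pair at H on TB]

∠BHM = 141°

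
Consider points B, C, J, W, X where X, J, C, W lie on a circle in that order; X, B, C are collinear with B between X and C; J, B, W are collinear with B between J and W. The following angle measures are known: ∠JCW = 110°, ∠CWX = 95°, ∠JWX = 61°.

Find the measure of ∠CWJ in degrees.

1. ∠CJX = 85°  [cyclic XJCW, opposite ∠J+∠W]
2. ∠JCX = 61°  [same arc XJ]
3. ∠CXJ = 34°  [△XJC]
4. ∠CWJ = 34°  [same arc JC]

∠CWJ = 34°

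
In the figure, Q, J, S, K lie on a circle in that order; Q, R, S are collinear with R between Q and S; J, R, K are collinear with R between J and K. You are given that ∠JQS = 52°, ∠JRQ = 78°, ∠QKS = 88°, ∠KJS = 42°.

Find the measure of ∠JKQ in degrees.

∠JKQ = 36°

1. ∠KRS = 78°  [vertical angles at R]
2. ∠KQS = 42°  [same arc SK]
3. ∠KRQ = 102°  [linear pair at R on QS]
4. ∠JKQ = 36°  [△QRK]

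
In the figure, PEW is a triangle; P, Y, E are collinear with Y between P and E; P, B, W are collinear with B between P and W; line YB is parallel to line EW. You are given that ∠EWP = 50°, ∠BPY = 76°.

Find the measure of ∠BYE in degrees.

1. ∠PBY = 50°  [YB∥EW, corresponding at B]
2. ∠BYP = 54°  [△PYB]
3. ∠BYE = 126°  [linear pair at Y on PE]

∠BYE = 126°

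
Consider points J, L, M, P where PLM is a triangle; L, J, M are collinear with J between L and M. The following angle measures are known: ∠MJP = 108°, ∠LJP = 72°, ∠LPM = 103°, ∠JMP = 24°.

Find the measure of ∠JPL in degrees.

∠JPL = 55°

1. ∠LMP = 24°  [J on ray ML]
2. ∠MLP = 53°  [△PLM]
3. ∠JLP = 53°  [J on ray LM]
4. ∠JPL = 55°  [△PLJ]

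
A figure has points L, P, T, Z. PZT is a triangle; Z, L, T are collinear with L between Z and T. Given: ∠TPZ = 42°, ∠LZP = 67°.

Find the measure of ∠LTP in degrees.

1. ∠PZT = 67°  [L on ray ZT]
2. ∠PTZ = 71°  [△PZT]
3. ∠LTP = 71°  [L on ray TZ]

∠LTP = 71°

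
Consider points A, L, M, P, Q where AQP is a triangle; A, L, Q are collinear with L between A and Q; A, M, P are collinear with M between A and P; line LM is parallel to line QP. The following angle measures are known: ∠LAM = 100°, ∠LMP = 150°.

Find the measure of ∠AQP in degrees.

1. ∠AML = 30°  [linear pair at M on AP]
2. ∠ALM = 50°  [△ALM]
3. ∠AQP = 50°  [LM∥QP, corresponding at L]

∠AQP = 50°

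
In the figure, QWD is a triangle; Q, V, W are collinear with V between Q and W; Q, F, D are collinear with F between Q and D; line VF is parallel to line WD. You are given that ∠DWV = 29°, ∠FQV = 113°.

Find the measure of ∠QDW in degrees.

∠QDW = 38°

1. ∠DWQ = 29°  [V on ray WQ]
2. ∠DQW = 113°  [V on QW, F on QD]
3. ∠QDW = 38°  [△QWD]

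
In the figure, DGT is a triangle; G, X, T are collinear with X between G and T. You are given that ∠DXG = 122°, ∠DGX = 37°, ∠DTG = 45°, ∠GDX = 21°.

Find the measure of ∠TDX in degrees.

1. ∠DXT = 58°  [linear pair at X on GT]
2. ∠DTX = 45°  [X on ray TG]
3. ∠TDX = 77°  [△DXT]

∠TDX = 77°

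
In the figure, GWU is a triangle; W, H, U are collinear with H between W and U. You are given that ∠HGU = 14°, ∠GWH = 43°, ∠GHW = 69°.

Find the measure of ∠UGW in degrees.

1. ∠GWU = 43°  [H on ray WU]
2. ∠GHU = 111°  [linear pair at H on WU]
3. ∠GUH = 55°  [△GHU]
4. ∠GUW = 55°  [H on ray UW]
5. ∠UGW = 82°  [△GWU]

∠UGW = 82°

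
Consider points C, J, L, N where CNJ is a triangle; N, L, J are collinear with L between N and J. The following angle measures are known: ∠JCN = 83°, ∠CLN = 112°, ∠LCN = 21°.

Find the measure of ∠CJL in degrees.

∠CJL = 50°

1. ∠CNL = 47°  [△CNL]
2. ∠CNJ = 47°  [L on ray NJ]
3. ∠CJN = 50°  [△CNJ]
4. ∠CJL = 50°  [L on ray JN]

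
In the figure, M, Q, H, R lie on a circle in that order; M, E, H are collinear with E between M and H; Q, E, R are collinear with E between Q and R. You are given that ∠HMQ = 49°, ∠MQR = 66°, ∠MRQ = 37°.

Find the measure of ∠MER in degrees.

1. ∠HRQ = 49°  [same arc QH]
2. ∠MHR = 66°  [same arc MR]
3. ∠HER = 65°  [△HER]
4. ∠MER = 115°  [linear pair at E on MH]

∠MER = 115°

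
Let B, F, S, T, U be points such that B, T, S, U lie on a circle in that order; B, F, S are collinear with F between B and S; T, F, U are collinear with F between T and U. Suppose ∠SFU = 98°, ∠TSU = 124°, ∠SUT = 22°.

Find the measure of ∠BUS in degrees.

∠BUS = 86°

1. ∠BSU = 60°  [△SFU]
2. ∠STU = 34°  [△TSU]
3. ∠SBU = 34°  [same arc SU]
4. ∠BUS = 86°  [△BSU]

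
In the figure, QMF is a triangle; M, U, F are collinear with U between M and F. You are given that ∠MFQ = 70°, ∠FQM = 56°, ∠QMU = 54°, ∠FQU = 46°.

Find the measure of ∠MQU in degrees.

1. ∠QFU = 70°  [U on ray FM]
2. ∠FUQ = 64°  [△QUF]
3. ∠MUQ = 116°  [linear pair at U on MF]
4. ∠MQU = 10°  [△QMU]

∠MQU = 10°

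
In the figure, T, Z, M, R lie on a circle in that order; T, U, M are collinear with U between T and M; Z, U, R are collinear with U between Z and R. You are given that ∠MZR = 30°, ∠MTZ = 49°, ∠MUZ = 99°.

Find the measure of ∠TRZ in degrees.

∠TRZ = 51°

1. ∠MTR = 30°  [same arc MR]
2. ∠RUT = 99°  [vertical angles at U]
3. ∠TRZ = 51°  [△TUR]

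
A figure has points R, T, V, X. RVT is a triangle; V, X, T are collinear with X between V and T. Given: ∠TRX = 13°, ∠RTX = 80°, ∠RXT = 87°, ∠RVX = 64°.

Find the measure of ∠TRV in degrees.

1. ∠RTV = 80°  [X on ray TV]
2. ∠RVT = 64°  [X on ray VT]
3. ∠TRV = 36°  [△RVT]

∠TRV = 36°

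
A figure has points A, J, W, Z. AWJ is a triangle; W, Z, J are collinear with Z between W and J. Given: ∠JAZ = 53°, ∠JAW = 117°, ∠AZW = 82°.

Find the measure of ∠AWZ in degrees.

1. ∠AZJ = 98°  [linear pair at Z on WJ]
2. ∠AJZ = 29°  [△AZJ]
3. ∠AJW = 29°  [Z on ray JW]
4. ∠AWJ = 34°  [△AWJ]
5. ∠AWZ = 34°  [Z on ray WJ]

∠AWZ = 34°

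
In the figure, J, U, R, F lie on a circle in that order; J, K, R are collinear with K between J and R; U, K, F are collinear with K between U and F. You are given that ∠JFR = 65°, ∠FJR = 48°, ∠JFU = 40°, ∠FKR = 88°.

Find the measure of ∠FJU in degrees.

1. ∠FRJ = 67°  [△JRF]
2. ∠FUJ = 67°  [same arc JF]
3. ∠FJU = 73°  [△JUF]

∠FJU = 73°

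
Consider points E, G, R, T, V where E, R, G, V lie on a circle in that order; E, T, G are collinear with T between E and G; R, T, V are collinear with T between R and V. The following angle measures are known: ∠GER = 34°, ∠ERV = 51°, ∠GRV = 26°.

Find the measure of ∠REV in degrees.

∠REV = 60°

1. ∠GVR = 34°  [same arc RG]
2. ∠RGV = 120°  [△RGV]
3. ∠REV = 60°  [cyclic ERGV, opposite ∠E+∠G]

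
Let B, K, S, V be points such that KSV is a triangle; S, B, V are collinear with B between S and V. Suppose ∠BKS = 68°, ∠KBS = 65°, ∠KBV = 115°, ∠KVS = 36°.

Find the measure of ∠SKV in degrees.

∠SKV = 97°

1. ∠BSK = 47°  [△KSB]
2. ∠KSV = 47°  [B on ray SV]
3. ∠SKV = 97°  [△KSV]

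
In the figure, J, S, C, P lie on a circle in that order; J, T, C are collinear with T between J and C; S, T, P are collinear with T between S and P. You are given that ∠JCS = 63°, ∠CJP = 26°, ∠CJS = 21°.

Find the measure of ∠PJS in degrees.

∠PJS = 47°

1. ∠CSP = 26°  [same arc CP]
2. ∠CPS = 21°  [same arc SC]
3. ∠PCS = 133°  [△SCP]
4. ∠PJS = 47°  [cyclic JSCP, opposite ∠J+∠C]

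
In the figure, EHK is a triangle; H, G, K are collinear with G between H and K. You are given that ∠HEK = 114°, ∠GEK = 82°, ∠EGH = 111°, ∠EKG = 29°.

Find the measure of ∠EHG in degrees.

1. ∠EKH = 29°  [G on ray KH]
2. ∠EHK = 37°  [△EHK]
3. ∠EHG = 37°  [G on ray HK]

∠EHG = 37°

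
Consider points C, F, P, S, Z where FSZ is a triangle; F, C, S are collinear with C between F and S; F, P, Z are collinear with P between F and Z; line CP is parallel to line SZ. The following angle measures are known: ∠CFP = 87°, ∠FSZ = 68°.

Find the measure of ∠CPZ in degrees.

∠CPZ = 155°

1. ∠SFZ = 87°  [C on FS, P on FZ]
2. ∠FZS = 25°  [△FSZ]
3. ∠CPF = 25°  [CP∥SZ, corresponding at P]
4. ∠CPZ = 155°  [linear pair at P on FZ]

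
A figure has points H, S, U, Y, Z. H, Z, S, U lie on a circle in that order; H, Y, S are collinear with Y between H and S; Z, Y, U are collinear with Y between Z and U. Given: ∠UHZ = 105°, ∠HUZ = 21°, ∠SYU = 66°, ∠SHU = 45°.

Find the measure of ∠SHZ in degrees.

∠SHZ = 60°

1. ∠HZU = 54°  [△HZU]
2. ∠HYZ = 66°  [vertical angles at Y]
3. ∠SHZ = 60°  [△HYZ]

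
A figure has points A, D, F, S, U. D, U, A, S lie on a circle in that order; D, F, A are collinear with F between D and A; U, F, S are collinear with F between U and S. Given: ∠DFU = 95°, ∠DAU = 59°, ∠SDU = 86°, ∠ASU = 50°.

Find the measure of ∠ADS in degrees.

∠ADS = 36°

1. ∠AFS = 95°  [vertical angles at F]
2. ∠DSU = 59°  [same arc DU]
3. ∠DFS = 85°  [linear pair at F on DA]
4. ∠ADS = 36°  [△DFS]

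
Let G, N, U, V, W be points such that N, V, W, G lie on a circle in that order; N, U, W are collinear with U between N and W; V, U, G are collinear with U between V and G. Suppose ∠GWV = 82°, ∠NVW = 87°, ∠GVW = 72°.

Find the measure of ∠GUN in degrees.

1. ∠VGW = 26°  [△VWG]
2. ∠NGW = 93°  [cyclic NVWG, opposite ∠V+∠G]
3. ∠GNW = 72°  [same arc WG]
4. ∠GWN = 15°  [△NWG]
5. ∠GUW = 139°  [△WUG]
6. ∠GUN = 41°  [linear pair at U on NW]

∠GUN = 41°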